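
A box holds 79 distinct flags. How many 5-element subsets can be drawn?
C(79,5) = 79!/(5!×74!) = 22537515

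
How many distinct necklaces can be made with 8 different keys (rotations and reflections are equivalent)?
(8-1)!/2 = 5040/2 = 2520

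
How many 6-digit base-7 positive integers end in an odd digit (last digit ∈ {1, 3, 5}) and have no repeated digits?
Last∈{1,3,5}. Last=0: 0. Last nonzero: 3×5×P(5,4) = 1800. Total = 1800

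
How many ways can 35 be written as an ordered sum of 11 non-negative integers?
C(35+11-1, 11-1) = C(45, 10) = 3190187286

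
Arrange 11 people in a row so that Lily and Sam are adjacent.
Treat as block: (11-1)! × 2! = 3628800 × 2 = 7257600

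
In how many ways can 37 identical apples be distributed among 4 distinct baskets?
C(37+4-1, 4-1) = C(40, 3) = 9880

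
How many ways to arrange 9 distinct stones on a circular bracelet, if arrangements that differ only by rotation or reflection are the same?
(9-1)!/2 = 40320/2 = 20160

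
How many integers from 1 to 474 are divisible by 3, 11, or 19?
⌊474/3⌋+⌊474/11⌋+⌊474/19⌋ - ⌊474/33⌋-⌊474/57⌋-⌊474/209⌋ + ⌊474/627⌋ = 158+43+24 - 14-8-2 + 0 = 201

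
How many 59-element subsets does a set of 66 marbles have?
C(66,59) = 66!/(59!×7!) = 778789440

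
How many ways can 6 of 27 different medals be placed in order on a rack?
P(27,6) = 27!/(27-6)! = 213127200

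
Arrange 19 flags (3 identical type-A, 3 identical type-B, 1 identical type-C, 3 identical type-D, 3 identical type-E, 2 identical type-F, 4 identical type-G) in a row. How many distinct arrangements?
19! / (3! × 3! × 1! × 3! × 3! × 2! × 4!) = 1955457504000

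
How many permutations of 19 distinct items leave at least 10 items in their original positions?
Exactly j fixed points: C(19,j)·!(19-j); sum over j ≥ 10 (derangement numbers via !m = (m-1)·(!(m-1) + !(m-2)): !0..!9 = 1, 0, 1, 2, 9, 44, 265, 1854, 14833, 133496). Σ_{j=10}^{19} C(19,j)·!(19-j) = C(19,10)·!9 + C(19,11)·!8 + C(19,12)·!7 + C(19,13)·!6 + C(19,14)·!5 + C(19,15)·!4 + C(19,16)·!3 + C(19,17)·!2 + C(19,18)·!1 + C(19,19)·!0 = 92378·133496 + 75582·14833 + 50388·1854 + 27132·265 + 11628·44 + 3876·9 + 969·2 + 171·1 + 19·0 + 1·1 = 13554359252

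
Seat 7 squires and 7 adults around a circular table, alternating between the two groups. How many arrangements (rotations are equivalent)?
Fix one of the squires: (7-1)! ways for the remaining squires, × 7! ways for the adults = 720 × 5040 = 3628800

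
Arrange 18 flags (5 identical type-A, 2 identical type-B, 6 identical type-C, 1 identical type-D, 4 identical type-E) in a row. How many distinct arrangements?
18! / (5! × 2! × 6! × 1! × 4!) = 1543782240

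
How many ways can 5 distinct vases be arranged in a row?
5! = 120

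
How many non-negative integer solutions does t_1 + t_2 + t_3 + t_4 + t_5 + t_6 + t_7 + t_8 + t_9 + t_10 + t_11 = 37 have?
C(37+11-1, 11-1) = C(47, 10) = 5178066751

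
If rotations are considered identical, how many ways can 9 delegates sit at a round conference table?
Circular: fix one position, arrange the rest. (9-1)! = 40320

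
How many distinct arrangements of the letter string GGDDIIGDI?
9! / (3! × 3! × 3!) = 1680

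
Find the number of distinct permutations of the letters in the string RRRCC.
5! / (2! × 3!) = 10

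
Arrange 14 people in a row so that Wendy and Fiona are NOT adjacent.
Total - adjacent = 14! - (14-1)!×2 = 87178291200 - 12454041600 = 74724249600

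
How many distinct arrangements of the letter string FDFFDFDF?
8! / (5! × 3!) = 56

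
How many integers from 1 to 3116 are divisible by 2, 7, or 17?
⌊3116/2⌋+⌊3116/7⌋+⌊3116/17⌋ - ⌊3116/14⌋-⌊3116/34⌋-⌊3116/119⌋ + ⌊3116/238⌋ = 1558+445+183 - 222-91-26 + 13 = 1860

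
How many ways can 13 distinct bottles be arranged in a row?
13! = 6227020800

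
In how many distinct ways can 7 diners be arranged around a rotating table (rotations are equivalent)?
Circular: fix one position, arrange the rest. (7-1)! = 720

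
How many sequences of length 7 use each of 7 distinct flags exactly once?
7! = 5040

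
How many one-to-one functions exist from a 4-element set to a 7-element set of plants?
P(7,4) = 7!/(7-4)! = 840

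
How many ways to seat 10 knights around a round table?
Circular: fix one position, arrange the rest. (10-1)! = 362880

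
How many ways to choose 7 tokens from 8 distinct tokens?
C(8,7) = 8!/(7!×1!) = 8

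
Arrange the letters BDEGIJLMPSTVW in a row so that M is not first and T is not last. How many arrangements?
By inclusion-exclusion: 13! - 2×(13-1)! + (13-2)! = 6227020800 - 958003200 + 39916800 = 5308934400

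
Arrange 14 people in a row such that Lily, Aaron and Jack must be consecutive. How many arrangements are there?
Treat the 3 as one block: (14-3+1)! × 3! = 479001600 × 6 = 2874009600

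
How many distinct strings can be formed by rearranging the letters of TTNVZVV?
7! / (1! × 3! × 2! × 1!) = 420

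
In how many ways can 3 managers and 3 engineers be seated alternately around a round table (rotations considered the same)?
Fix one of the managers: (3-1)! ways for the remaining managers, × 3! ways for the engineers = 2 × 6 = 12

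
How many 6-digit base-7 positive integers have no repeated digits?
First digit: 6 choices (nonzero). Then descending: 6 × 6 × 5 × 4 × 3 × 2 = 4320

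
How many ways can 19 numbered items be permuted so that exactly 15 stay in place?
Choose the 15 fixed points C(19,15) = 3876, derange the rest: !4 = Σ_{j=0}^{4} (-1)^j·4!/j! = 24 - 24 + 12 - 4 + 1 = 9. Product = 3876 × 9 = 34884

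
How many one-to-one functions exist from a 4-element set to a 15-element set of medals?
P(15,4) = 15!/(15-4)! = 32760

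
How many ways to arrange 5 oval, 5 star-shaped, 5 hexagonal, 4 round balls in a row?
19! / (5! × 5! × 5! × 4!) = 2933186256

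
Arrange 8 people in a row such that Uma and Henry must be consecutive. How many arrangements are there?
Treat the 2 as one block: (8-2+1)! × 2! = 5040 × 2 = 10080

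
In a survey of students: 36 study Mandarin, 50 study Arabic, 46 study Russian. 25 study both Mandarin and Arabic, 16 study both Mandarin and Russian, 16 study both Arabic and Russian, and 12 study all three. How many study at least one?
|A∪B∪C| = 36+50+46-25-16-16+12 = 87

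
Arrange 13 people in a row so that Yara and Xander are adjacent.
Treat as block: (13-1)! × 2! = 479001600 × 2 = 958003200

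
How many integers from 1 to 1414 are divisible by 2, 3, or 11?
⌊1414/2⌋+⌊1414/3⌋+⌊1414/11⌋ - ⌊1414/6⌋-⌊1414/22⌋-⌊1414/33⌋ + ⌊1414/66⌋ = 707+471+128 - 235-64-42 + 21 = 986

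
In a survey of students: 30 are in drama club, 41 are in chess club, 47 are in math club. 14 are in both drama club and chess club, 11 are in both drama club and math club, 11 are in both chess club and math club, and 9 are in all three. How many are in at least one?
|A∪B∪C| = 30+41+47-14-11-11+9 = 91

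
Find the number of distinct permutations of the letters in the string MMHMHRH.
7! / (3! × 1! × 3!) = 140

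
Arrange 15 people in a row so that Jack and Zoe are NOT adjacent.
Total - adjacent = 15! - (15-1)!×2 = 1307674368000 - 174356582400 = 1133317785600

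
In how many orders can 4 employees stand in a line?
4! = 24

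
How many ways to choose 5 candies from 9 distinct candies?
C(9,5) = 9!/(5!×4!) = 126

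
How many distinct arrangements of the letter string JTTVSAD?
7! / (1! × 1! × 2! × 1! × 1! × 1!) = 2520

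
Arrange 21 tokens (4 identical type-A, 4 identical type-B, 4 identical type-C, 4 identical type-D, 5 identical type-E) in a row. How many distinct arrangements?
21! / (4! × 4! × 4! × 4! × 5!) = 1283268987000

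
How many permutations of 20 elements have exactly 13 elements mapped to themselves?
Choose the 13 fixed points C(20,13) = 77520, derange the rest: !7 = Σ_{j=0}^{7} (-1)^j·7!/j! = 5040 - 5040 + 2520 - 840 + 210 - 42 + 7 - 1 = 1854. Product = 77520 × 1854 = 143722080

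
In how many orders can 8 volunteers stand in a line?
8! = 40320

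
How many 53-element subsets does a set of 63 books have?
C(63,53) = 63!/(53!×10!) = 127805525001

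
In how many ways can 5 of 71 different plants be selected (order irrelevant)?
C(71,5) = 71!/(5!×66!) = 13019909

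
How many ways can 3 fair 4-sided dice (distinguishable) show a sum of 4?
Coefficient of x^4 in (x + x² + ... + x^4)^3. By inclusion-exclusion on dice exceeding 4: Σ_j (-1)^j C(3,j)·C(4-1-4j, 2) = C(3,0)·C(3,2) = 1·3 = 3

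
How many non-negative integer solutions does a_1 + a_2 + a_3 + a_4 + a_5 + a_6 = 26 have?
C(26+6-1, 6-1) = C(31, 5) = 169911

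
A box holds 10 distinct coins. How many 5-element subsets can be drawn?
C(10,5) = 10!/(5!×5!) = 252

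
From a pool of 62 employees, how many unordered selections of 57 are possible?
C(62,57) = 62!/(57!×5!) = 6471002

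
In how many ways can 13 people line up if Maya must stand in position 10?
Fix one position: (13-1)! = 479001600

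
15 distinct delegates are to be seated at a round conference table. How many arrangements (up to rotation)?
Circular: fix one position, arrange the rest. (15-1)! = 87178291200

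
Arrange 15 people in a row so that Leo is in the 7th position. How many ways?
Fix one position: (15-1)! = 87178291200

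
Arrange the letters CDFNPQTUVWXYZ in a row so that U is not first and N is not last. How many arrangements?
By inclusion-exclusion: 13! - 2×(13-1)! + (13-2)! = 6227020800 - 958003200 + 39916800 = 5308934400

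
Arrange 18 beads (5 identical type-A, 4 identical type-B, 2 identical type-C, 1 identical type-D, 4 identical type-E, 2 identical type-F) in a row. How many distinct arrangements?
18! / (5! × 4! × 2! × 1! × 4! × 2!) = 23156733600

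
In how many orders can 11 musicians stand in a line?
11! = 39916800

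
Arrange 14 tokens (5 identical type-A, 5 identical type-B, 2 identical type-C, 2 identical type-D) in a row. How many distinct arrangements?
14! / (5! × 5! × 2! × 2!) = 1513512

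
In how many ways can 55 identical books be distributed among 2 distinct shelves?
C(55+2-1, 2-1) = C(56, 1) = 56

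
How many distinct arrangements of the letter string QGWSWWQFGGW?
11! / (4! × 1! × 3! × 2! × 1!) = 138600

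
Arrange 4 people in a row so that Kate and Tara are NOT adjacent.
Total - adjacent = 4! - (4-1)!×2 = 24 - 12 = 12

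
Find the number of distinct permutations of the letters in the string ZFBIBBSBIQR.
11! / (1! × 1! × 2! × 1! × 4! × 1! × 1!) = 831600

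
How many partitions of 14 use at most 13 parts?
By conjugation, equals partitions of 14 into parts ≤ 13. Let r_j(i) = number of partitions of i into parts ≤ j, for i = 0..14. r_1(i) = 1 for all i; r_j(i) = r_{j-1}(i) + r_j(i-j). Rows j = 2..13: ≤2: 1 1 2 2 3 3 4 4 5 5 6 6 7 7 8; ≤3: 1 1 2 3 4 5 7 8 10 12 14 16 19 21 24; ≤4: 1 1 2 3 5 6 9 11 15 18 23 27 34 39 47; ≤5: 1 1 2 3 5 7 10 13 18 23 30 37 47 57 70; ≤6: 1 1 2 3 5 7 11 14 20 26 35 44 58 71 90; ≤7: 1 1 2 3 5 7 11 15 21 28 38 49 65 82 105; ≤8: 1 1 2 3 5 7 11 15 22 29 40 52 70 89 116; ≤9: 1 1 2 3 5 7 11 15 22 30 41 54 73 94 123; ≤10: 1 1 2 3 5 7 11 15 22 30 42 55 75 97 128; ≤11: 1 1 2 3 5 7 11 15 22 30 42 56 76 99 131; ≤12: 1 1 2 3 5 7 11 15 22 30 42 56 77 100 133; ≤13: 1 1 2 3 5 7 11 15 22 30 42 56 77 101 134. r_13(14) = 134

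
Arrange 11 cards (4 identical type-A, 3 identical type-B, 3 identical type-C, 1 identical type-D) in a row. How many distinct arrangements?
11! / (4! × 3! × 3! × 1!) = 46200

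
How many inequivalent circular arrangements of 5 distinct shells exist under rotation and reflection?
(5-1)!/2 = 24/2 = 12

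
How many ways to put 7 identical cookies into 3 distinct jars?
C(7+3-1, 3-1) = C(9, 2) = 36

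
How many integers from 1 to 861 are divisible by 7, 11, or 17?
⌊861/7⌋+⌊861/11⌋+⌊861/17⌋ - ⌊861/77⌋-⌊861/119⌋-⌊861/187⌋ + ⌊861/1309⌋ = 123+78+50 - 11-7-4 + 0 = 229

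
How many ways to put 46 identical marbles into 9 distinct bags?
C(46+9-1, 9-1) = C(54, 8) = 1040465790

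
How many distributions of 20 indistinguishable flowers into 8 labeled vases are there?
C(20+8-1, 8-1) = C(27, 7) = 888030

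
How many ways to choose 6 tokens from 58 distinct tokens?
C(58,6) = 58!/(6!×52!) = 40475358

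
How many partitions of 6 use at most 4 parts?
By conjugation, equals partitions of 6 into parts ≤ 4. Let r_j(i) = number of partitions of i into parts ≤ j, for i = 0..6. r_1(i) = 1 for all i; r_j(i) = r_{j-1}(i) + r_j(i-j). Rows j = 2..4: ≤2: 1 1 2 2 3 3 4; ≤3: 1 1 2 3 4 5 7; ≤4: 1 1 2 3 5 6 9. r_4(6) = 9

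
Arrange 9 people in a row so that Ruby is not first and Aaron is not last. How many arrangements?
By inclusion-exclusion: 9! - 2×(9-1)! + (9-2)! = 362880 - 80640 + 5040 = 287280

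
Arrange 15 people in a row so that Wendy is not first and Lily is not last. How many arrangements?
By inclusion-exclusion: 15! - 2×(15-1)! + (15-2)! = 1307674368000 - 174356582400 + 6227020800 = 1139544806400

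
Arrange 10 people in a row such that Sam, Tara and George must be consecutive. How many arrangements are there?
Treat the 3 as one block: (10-3+1)! × 3! = 40320 × 6 = 241920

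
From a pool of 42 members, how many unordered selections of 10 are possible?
C(42,10) = 42!/(10!×32!) = 1471442973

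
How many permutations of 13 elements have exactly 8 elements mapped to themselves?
Choose the 8 fixed points C(13,8) = 1287, derange the rest: !5 = Σ_{j=0}^{5} (-1)^j·5!/j! = 120 - 120 + 60 - 20 + 5 - 1 = 44. Product = 1287 × 44 = 56628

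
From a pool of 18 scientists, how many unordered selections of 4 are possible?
C(18,4) = 18!/(4!×14!) = 3060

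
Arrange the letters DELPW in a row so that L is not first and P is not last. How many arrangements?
By inclusion-exclusion: 5! - 2×(5-1)! + (5-2)! = 120 - 48 + 6 = 78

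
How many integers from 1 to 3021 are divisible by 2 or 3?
⌊3021/2⌋ + ⌊3021/3⌋ - ⌊3021/6⌋ = 1510 + 1007 - 503 = 2014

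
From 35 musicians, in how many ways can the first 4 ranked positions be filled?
P(35,4) = 35!/(35-4)! = 1256640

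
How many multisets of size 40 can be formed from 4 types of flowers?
C(40+4-1, 4-1) = C(43, 3) = 12341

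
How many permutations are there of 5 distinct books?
5! = 120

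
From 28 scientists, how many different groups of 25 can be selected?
C(28,25) = 28!/(25!×3!) = 3276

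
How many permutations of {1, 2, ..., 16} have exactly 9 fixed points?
Choose the 9 fixed points C(16,9) = 11440, derange the rest: !7 = Σ_{j=0}^{7} (-1)^j·7!/j! = 5040 - 5040 + 2520 - 840 + 210 - 42 + 7 - 1 = 1854. Product = 11440 × 1854 = 21209760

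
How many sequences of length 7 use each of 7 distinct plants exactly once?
7! = 5040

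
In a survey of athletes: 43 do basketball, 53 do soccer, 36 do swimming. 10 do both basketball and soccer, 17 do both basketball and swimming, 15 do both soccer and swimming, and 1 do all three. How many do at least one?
|A∪B∪C| = 43+53+36-10-17-15+1 = 91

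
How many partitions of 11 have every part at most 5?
Let r_j(i) = number of partitions of i into parts ≤ j, for i = 0..11. r_1(i) = 1 for all i; r_j(i) = r_{j-1}(i) + r_j(i-j). Rows j = 2..5: ≤2: 1 1 2 2 3 3 4 4 5 5 6 6; ≤3: 1 1 2 3 4 5 7 8 10 12 14 16; ≤4: 1 1 2 3 5 6 9 11 15 18 23 27; ≤5: 1 1 2 3 5 7 10 13 18 23 30 37. r_5(11) = 37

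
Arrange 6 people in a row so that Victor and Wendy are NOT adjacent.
Total - adjacent = 6! - (6-1)!×2 = 720 - 240 = 480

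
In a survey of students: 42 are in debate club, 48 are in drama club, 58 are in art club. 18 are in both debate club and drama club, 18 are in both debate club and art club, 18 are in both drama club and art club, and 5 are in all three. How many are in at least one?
|A∪B∪C| = 42+48+58-18-18-18+5 = 99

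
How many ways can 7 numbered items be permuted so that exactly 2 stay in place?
Choose the 2 fixed points C(7,2) = 21, derange the rest: !5 = Σ_{j=0}^{5} (-1)^j·5!/j! = 120 - 120 + 60 - 20 + 5 - 1 = 44. Product = 21 × 44 = 924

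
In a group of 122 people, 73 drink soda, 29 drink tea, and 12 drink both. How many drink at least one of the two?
|A∪B| = |A| + |B| - |A∩B| = 73 + 29 - 12 = 90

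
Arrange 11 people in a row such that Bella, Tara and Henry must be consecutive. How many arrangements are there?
Treat the 3 as one block: (11-3+1)! × 3! = 362880 × 6 = 2177280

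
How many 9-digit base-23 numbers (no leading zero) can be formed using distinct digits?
First digit: 22 choices (nonzero). Then descending: 22 × 22 × 21 × 20 × 19 × 18 × 17 × 16 × 15 = 283648780800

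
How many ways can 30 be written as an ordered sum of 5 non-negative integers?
C(30+5-1, 5-1) = C(34, 4) = 46376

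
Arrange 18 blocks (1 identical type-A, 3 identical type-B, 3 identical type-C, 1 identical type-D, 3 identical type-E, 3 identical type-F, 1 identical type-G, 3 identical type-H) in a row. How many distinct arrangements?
18! / (1! × 3! × 3! × 1! × 3! × 3! × 1! × 3!) = 823350528000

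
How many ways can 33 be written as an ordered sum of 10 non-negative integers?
C(33+10-1, 10-1) = C(42, 9) = 445891810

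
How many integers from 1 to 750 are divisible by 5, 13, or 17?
⌊750/5⌋+⌊750/13⌋+⌊750/17⌋ - ⌊750/65⌋-⌊750/85⌋-⌊750/221⌋ + ⌊750/1105⌋ = 150+57+44 - 11-8-3 + 0 = 229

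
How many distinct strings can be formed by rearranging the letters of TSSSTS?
6! / (4! × 2!) = 15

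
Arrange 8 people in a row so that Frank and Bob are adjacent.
Treat as block: (8-1)! × 2! = 5040 × 2 = 10080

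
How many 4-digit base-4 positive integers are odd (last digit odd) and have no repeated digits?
Last∈{1,3}. Last=0: 0. Last nonzero: 2×2×P(2,2) = 8. Total = 8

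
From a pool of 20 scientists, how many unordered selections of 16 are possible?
C(20,16) = 20!/(16!×4!) = 4845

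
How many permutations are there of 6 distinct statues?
6! = 720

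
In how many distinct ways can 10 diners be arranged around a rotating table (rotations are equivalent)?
Circular: fix one position, arrange the rest. (10-1)! = 362880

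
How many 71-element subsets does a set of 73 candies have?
C(73,71) = 73!/(71!×2!) = 2628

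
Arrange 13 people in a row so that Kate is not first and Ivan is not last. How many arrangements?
By inclusion-exclusion: 13! - 2×(13-1)! + (13-2)! = 6227020800 - 958003200 + 39916800 = 5308934400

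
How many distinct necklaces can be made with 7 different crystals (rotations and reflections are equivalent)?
(7-1)!/2 = 720/2 = 360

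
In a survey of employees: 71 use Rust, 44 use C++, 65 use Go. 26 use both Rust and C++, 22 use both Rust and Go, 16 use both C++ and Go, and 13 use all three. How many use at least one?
|A∪B∪C| = 71+44+65-26-22-16+13 = 129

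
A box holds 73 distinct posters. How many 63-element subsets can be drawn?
C(73,63) = 73!/(63!×10!) = 621324937376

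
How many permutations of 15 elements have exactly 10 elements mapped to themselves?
Choose the 10 fixed points C(15,10) = 3003, derange the rest: !5 = Σ_{j=0}^{5} (-1)^j·5!/j! = 120 - 120 + 60 - 20 + 5 - 1 = 44. Product = 3003 × 44 = 132132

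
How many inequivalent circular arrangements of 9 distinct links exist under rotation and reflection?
(9-1)!/2 = 40320/2 = 20160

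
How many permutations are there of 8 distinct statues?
8! = 40320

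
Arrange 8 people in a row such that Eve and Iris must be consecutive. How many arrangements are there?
Treat the 2 as one block: (8-2+1)! × 2! = 5040 × 2 = 10080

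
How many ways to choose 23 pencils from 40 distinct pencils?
C(40,23) = 40!/(23!×17!) = 88732378800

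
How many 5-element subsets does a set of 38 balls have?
C(38,5) = 38!/(5!×33!) = 501942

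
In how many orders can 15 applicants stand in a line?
15! = 1307674368000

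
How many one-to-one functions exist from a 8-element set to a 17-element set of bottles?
P(17,8) = 17!/(17-8)! = 980179200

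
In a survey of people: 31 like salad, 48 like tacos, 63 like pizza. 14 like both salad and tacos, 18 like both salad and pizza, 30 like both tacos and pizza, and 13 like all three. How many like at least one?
|A∪B∪C| = 31+48+63-14-18-30+13 = 93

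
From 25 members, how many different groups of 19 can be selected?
C(25,19) = 25!/(19!×6!) = 177100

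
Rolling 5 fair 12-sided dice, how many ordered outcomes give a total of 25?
Coefficient of x^25 in (x + x² + ... + x^12)^5. By inclusion-exclusion on dice exceeding 12: Σ_j (-1)^j C(5,j)·C(25-1-12j, 4) = C(5,0)·C(24,4) - C(5,1)·C(12,4) = 1·10626 - 5·495 = 8151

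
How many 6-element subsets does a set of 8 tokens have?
C(8,6) = 8!/(6!×2!) = 28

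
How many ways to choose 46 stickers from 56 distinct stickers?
C(56,46) = 56!/(46!×10!) = 35607051480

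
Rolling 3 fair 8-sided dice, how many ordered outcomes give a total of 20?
Coefficient of x^20 in (x + x² + ... + x^8)^3. By inclusion-exclusion on dice exceeding 8: Σ_j (-1)^j C(3,j)·C(20-1-8j, 2) = C(3,0)·C(19,2) - C(3,1)·C(11,2) + C(3,2)·C(3,2) = 1·171 - 3·55 + 3·3 = 15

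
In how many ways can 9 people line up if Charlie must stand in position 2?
Fix one position: (9-1)! = 40320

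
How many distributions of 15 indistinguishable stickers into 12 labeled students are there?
C(15+12-1, 12-1) = C(26, 11) = 7726160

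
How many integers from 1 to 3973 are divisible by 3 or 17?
⌊3973/3⌋ + ⌊3973/17⌋ - ⌊3973/51⌋ = 1324 + 233 - 77 = 1480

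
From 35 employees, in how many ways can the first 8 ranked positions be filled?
P(35,8) = 35!/(35-8)! = 948964262400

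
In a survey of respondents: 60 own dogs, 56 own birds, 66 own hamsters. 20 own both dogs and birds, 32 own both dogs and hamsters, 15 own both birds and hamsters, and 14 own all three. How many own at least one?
|A∪B∪C| = 60+56+66-20-32-15+14 = 129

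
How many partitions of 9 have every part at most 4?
Let r_j(i) = number of partitions of i into parts ≤ j, for i = 0..9. r_1(i) = 1 for all i; r_j(i) = r_{j-1}(i) + r_j(i-j). Rows j = 2..4: ≤2: 1 1 2 2 3 3 4 4 5 5; ≤3: 1 1 2 3 4 5 7 8 10 12; ≤4: 1 1 2 3 5 6 9 11 15 18. r_4(9) = 18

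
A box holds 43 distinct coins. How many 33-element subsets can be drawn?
C(43,33) = 43!/(33!×10!) = 1917334783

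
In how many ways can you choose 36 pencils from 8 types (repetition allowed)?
C(36+8-1, 8-1) = C(43, 7) = 32224114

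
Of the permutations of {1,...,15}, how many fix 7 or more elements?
Exactly j fixed points: C(15,j)·!(15-j); sum over j ≥ 7 (derangement numbers via !m = (m-1)·(!(m-1) + !(m-2)): !0..!8 = 1, 0, 1, 2, 9, 44, 265, 1854, 14833). Σ_{j=7}^{15} C(15,j)·!(15-j) = C(15,7)·!8 + C(15,8)·!7 + C(15,9)·!6 + C(15,10)·!5 + C(15,11)·!4 + C(15,12)·!3 + C(15,13)·!2 + C(15,14)·!1 + C(15,15)·!0 = 6435·14833 + 6435·1854 + 5005·265 + 3003·44 + 1365·9 + 455·2 + 105·1 + 15·0 + 1·1 = 108852603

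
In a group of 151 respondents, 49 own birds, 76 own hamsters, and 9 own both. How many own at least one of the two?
|A∪B| = |A| + |B| - |A∩B| = 49 + 76 - 9 = 116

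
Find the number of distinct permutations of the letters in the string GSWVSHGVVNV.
11! / (1! × 2! × 1! × 4! × 1! × 2!) = 415800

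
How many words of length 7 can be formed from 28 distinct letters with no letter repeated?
P(28,7) = 28!/(28-7)! = 5967561600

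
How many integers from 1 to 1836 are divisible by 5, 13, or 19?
⌊1836/5⌋+⌊1836/13⌋+⌊1836/19⌋ - ⌊1836/65⌋-⌊1836/95⌋-⌊1836/247⌋ + ⌊1836/1235⌋ = 367+141+96 - 28-19-7 + 1 = 551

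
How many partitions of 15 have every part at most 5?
Let r_j(i) = number of partitions of i into parts ≤ j, for i = 0..15. r_1(i) = 1 for all i; r_j(i) = r_{j-1}(i) + r_j(i-j). Rows j = 2..5: ≤2: 1 1 2 2 3 3 4 4 5 5 6 6 7 7 8 8; ≤3: 1 1 2 3 4 5 7 8 10 12 14 16 19 21 24 27; ≤4: 1 1 2 3 5 6 9 11 15 18 23 27 34 39 47 54; ≤5: 1 1 2 3 5 7 10 13 18 23 30 37 47 57 70 84. r_5(15) = 84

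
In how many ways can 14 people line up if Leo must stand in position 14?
Fix one position: (14-1)! = 6227020800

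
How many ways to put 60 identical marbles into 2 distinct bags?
C(60+2-1, 2-1) = C(61, 1) = 61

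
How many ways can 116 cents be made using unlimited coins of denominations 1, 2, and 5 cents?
Coefficient of x^116 in 1/(1-x^1) · 1/(1-x^2) · 1/(1-x^5). Case on j = number of 5-cent coins (j = 0..23); remainder r = 116 - 5j is made from {1,2} in ⌊r/2⌋+1 ways. r = 116, 111, 106, 101, 96, 91, 86, 81, 76, 71, 66, 61, 56, 51, 46, 41, 36, 31, 26, 21, 16, 11, 6, 1 → 59 + 56 + 54 + 51 + 49 + 46 + 44 + 41 + 39 + 36 + 34 + 31 + 29 + 26 + 24 + 21 + 19 + 16 + 14 + 11 + 9 + 6 + 4 + 1 = 720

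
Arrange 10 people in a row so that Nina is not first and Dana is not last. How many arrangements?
By inclusion-exclusion: 10! - 2×(10-1)! + (10-2)! = 3628800 - 725760 + 40320 = 2943360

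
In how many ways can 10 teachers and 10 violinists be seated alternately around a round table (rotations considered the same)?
Fix one of the teachers: (10-1)! ways for the remaining teachers, × 10! ways for the violinists = 362880 × 3628800 = 1316818944000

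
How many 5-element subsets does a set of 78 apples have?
C(78,5) = 78!/(5!×73!) = 21111090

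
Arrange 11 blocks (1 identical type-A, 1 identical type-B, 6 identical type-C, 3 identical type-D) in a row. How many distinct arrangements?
11! / (1! × 1! × 6! × 3!) = 9240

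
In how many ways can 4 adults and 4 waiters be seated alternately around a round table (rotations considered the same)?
Fix one of the adults: (4-1)! ways for the remaining adults, × 4! ways for the waiters = 6 × 24 = 144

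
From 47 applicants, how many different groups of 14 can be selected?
C(47,14) = 47!/(14!×33!) = 341643774795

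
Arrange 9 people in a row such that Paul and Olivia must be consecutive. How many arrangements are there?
Treat the 2 as one block: (9-2+1)! × 2! = 40320 × 2 = 80640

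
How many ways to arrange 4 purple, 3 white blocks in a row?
7! / (4! × 3!) = 35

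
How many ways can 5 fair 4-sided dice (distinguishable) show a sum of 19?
Coefficient of x^19 in (x + x² + ... + x^4)^5. By inclusion-exclusion on dice exceeding 4: Σ_j (-1)^j C(5,j)·C(19-1-4j, 4) = C(5,0)·C(18,4) - C(5,1)·C(14,4) + C(5,2)·C(10,4) - C(5,3)·C(6,4) = 1·3060 - 5·1001 + 10·210 - 10·15 = 5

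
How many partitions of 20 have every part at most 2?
Let r_j(i) = number of partitions of i into parts ≤ j, for i = 0..20. r_1(i) = 1 for all i; r_j(i) = r_{j-1}(i) + r_j(i-j). Rows j = 2..2: ≤2: 1 1 2 2 3 3 4 4 5 5 6 6 7 7 8 8 9 9 10 10 11. r_2(20) = 11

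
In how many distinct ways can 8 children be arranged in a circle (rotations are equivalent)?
Circular: fix one position, arrange the rest. (8-1)! = 5040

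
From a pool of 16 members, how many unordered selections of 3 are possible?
C(16,3) = 16!/(3!×13!) = 560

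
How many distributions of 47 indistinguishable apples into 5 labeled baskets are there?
C(47+5-1, 5-1) = C(51, 4) = 249900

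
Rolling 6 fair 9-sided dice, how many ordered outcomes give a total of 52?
Coefficient of x^52 in (x + x² + ... + x^9)^6. By inclusion-exclusion on dice exceeding 9: Σ_j (-1)^j C(6,j)·C(52-1-9j, 5) = C(6,0)·C(51,5) - C(6,1)·C(42,5) + C(6,2)·C(33,5) - C(6,3)·C(24,5) + C(6,4)·C(15,5) - C(6,5)·C(6,5) = 1·2349060 - 6·850668 + 15·237336 - 20·42504 + 15·3003 - 6·6 = 21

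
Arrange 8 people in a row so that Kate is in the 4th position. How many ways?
Fix one position: (8-1)! = 5040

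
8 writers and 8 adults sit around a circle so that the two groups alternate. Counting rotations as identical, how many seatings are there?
Fix one of the writers: (8-1)! ways for the remaining writers, × 8! ways for the adults = 5040 × 40320 = 203212800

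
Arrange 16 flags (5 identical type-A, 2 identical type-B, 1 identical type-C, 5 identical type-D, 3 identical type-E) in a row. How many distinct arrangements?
16! / (5! × 2! × 1! × 5! × 3!) = 121080960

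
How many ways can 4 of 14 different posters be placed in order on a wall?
P(14,4) = 14!/(14-4)! = 24024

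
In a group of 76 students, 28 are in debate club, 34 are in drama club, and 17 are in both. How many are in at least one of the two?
|A∪B| = |A| + |B| - |A∩B| = 28 + 34 - 17 = 45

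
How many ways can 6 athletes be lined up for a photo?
6! = 720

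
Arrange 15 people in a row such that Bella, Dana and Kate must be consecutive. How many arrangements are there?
Treat the 3 as one block: (15-3+1)! × 3! = 6227020800 × 6 = 37362124800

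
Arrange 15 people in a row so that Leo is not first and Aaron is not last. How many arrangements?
By inclusion-exclusion: 15! - 2×(15-1)! + (15-2)! = 1307674368000 - 174356582400 + 6227020800 = 1139544806400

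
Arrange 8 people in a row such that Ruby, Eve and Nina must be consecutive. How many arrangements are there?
Treat the 3 as one block: (8-3+1)! × 3! = 720 × 6 = 4320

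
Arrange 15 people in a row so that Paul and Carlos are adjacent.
Treat as block: (15-1)! × 2! = 87178291200 × 2 = 174356582400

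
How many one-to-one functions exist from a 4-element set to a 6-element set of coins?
P(6,4) = 6!/(6-4)! = 360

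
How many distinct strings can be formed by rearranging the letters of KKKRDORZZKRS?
12! / (3! × 1! × 1! × 4! × 2! × 1!) = 1663200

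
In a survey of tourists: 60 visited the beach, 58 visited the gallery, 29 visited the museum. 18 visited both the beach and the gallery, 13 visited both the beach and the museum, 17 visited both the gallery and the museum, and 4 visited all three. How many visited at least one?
|A∪B∪C| = 60+58+29-18-13-17+4 = 103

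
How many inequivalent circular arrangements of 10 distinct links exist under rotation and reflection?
(10-1)!/2 = 362880/2 = 181440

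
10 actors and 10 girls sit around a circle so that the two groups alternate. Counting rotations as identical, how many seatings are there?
Fix one of the actors: (10-1)! ways for the remaining actors, × 10! ways for the girls = 362880 × 3628800 = 1316818944000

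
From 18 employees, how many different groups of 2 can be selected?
C(18,2) = 18!/(2!×16!) = 153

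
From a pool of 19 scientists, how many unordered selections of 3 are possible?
C(19,3) = 19!/(3!×16!) = 969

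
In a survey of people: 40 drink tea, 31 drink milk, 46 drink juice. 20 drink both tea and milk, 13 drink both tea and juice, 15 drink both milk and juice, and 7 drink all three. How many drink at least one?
|A∪B∪C| = 40+31+46-20-13-15+7 = 76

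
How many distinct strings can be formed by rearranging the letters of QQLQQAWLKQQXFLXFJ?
17! / (1! × 1! × 1! × 1! × 6! × 2! × 2! × 3!) = 20583763200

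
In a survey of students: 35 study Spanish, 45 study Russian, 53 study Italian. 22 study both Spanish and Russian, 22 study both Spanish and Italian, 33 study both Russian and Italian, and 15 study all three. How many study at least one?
|A∪B∪C| = 35+45+53-22-22-33+15 = 71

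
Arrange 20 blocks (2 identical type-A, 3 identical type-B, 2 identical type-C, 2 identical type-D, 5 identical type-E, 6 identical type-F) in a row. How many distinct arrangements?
20! / (2! × 3! × 2! × 2! × 5! × 6!) = 586637251200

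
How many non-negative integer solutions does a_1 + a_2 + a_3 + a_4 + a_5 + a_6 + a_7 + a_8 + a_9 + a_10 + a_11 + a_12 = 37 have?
C(37+12-1, 12-1) = C(48, 11) = 22595200368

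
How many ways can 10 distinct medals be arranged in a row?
10! = 3628800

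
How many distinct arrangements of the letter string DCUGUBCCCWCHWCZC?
16! / (1! × 1! × 7! × 1! × 1! × 2! × 2! × 1!) = 1037836800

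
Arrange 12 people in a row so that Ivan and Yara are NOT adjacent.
Total - adjacent = 12! - (12-1)!×2 = 479001600 - 79833600 = 399168000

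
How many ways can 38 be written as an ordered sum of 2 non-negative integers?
C(38+2-1, 2-1) = C(39, 1) = 39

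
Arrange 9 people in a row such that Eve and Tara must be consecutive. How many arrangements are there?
Treat the 2 as one block: (9-2+1)! × 2! = 40320 × 2 = 80640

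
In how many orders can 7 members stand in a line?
7! = 5040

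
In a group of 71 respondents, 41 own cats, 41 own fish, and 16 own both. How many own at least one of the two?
|A∪B| = |A| + |B| - |A∩B| = 41 + 41 - 16 = 66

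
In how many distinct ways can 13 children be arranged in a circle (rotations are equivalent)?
Circular: fix one position, arrange the rest. (13-1)! = 479001600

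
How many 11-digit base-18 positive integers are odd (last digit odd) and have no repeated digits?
Last∈{1,3,5,7,9,11,13,15,17}. Last=0: 0. Last nonzero: 9×16×P(16,9) = 597793996800. Total = 597793996800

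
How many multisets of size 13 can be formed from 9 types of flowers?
C(13+9-1, 9-1) = C(21, 8) = 203490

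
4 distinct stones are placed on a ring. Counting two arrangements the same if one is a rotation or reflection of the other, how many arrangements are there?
(4-1)!/2 = 6/2 = 3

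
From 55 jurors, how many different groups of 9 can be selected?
C(55,9) = 55!/(9!×46!) = 6358402050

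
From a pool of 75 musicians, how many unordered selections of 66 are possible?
C(75,66) = 75!/(66!×9!) = 125595622175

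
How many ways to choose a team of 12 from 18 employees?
C(18,12) = 18!/(12!×6!) = 18564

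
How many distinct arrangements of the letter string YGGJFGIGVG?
10! / (1! × 1! × 1! × 5! × 1! × 1!) = 30240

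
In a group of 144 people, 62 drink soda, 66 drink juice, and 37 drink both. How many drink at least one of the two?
|A∪B| = |A| + |B| - |A∩B| = 62 + 66 - 37 = 91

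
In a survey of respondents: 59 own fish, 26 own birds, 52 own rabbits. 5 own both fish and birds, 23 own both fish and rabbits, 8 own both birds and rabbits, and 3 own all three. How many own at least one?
|A∪B∪C| = 59+26+52-5-23-8+3 = 104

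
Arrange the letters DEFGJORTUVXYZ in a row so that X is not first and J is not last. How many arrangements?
By inclusion-exclusion: 13! - 2×(13-1)! + (13-2)! = 6227020800 - 958003200 + 39916800 = 5308934400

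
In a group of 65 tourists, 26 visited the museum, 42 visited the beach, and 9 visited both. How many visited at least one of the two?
|A∪B| = |A| + |B| - |A∩B| = 26 + 42 - 9 = 59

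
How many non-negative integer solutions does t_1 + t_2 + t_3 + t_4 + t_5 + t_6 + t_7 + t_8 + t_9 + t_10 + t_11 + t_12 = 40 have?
C(40+12-1, 12-1) = C(51, 11) = 47626016970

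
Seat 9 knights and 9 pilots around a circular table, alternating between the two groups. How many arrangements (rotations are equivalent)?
Fix one of the knights: (9-1)! ways for the remaining knights, × 9! ways for the pilots = 40320 × 362880 = 14631321600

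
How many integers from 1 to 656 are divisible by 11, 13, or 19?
⌊656/11⌋+⌊656/13⌋+⌊656/19⌋ - ⌊656/143⌋-⌊656/209⌋-⌊656/247⌋ + ⌊656/2717⌋ = 59+50+34 - 4-3-2 + 0 = 134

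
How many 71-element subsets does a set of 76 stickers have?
C(76,71) = 76!/(71!×5!) = 18474840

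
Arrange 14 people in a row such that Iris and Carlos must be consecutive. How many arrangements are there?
Treat the 2 as one block: (14-2+1)! × 2! = 6227020800 × 2 = 12454041600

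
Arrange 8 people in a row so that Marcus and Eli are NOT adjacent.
Total - adjacent = 8! - (8-1)!×2 = 40320 - 10080 = 30240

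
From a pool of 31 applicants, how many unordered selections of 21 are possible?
C(31,21) = 31!/(21!×10!) = 44352165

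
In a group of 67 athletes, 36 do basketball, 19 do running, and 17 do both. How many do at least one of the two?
|A∪B| = |A| + |B| - |A∩B| = 36 + 19 - 17 = 38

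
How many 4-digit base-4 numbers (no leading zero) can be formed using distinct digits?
First digit: 3 choices (nonzero). Then descending: 3 × 3 × 2 × 1 = 18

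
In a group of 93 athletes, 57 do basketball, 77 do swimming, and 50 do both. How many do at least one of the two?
|A∪B| = |A| + |B| - |A∩B| = 57 + 77 - 50 = 84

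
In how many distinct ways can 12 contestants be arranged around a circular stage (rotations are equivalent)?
Circular: fix one position, arrange the rest. (12-1)! = 39916800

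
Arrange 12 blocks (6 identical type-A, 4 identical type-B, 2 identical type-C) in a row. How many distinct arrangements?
12! / (6! × 4! × 2!) = 13860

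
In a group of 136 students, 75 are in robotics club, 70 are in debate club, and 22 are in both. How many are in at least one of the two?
|A∪B| = |A| + |B| - |A∩B| = 75 + 70 - 22 = 123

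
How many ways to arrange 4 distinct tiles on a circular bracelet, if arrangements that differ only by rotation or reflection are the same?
(4-1)!/2 = 6/2 = 3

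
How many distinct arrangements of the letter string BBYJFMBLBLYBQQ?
14! / (2! × 2! × 1! × 1! × 1! × 5! × 2!) = 90810720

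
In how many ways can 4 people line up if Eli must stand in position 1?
Fix one position: (4-1)! = 6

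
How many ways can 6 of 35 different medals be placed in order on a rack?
P(35,6) = 35!/(35-6)! = 1168675200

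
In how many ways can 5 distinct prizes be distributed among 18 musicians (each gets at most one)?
P(18,5) = 18!/(18-5)! = 1028160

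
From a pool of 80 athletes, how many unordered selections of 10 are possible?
C(80,10) = 80!/(10!×70!) = 1646492110120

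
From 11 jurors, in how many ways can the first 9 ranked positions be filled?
P(11,9) = 11!/(11-9)! = 19958400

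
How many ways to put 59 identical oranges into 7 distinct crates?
C(59+7-1, 7-1) = C(65, 6) = 82598880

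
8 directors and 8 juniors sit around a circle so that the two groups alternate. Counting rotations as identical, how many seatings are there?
Fix one of the directors: (8-1)! ways for the remaining directors, × 8! ways for the juniors = 5040 × 40320 = 203212800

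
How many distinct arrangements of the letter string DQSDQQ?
6! / (2! × 3! × 1!) = 60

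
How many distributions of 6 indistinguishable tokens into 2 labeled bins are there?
C(6+2-1, 2-1) = C(7, 1) = 7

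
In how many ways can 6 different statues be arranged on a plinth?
6! = 720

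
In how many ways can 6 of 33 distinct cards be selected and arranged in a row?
P(33,6) = 33!/(33-6)! = 797448960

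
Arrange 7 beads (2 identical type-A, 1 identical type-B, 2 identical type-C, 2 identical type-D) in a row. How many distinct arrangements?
7! / (2! × 1! × 2! × 2!) = 630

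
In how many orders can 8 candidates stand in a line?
8! = 40320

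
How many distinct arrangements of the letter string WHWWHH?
6! / (3! × 3!) = 20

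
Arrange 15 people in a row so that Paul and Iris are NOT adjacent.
Total - adjacent = 15! - (15-1)!×2 = 1307674368000 - 174356582400 = 1133317785600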